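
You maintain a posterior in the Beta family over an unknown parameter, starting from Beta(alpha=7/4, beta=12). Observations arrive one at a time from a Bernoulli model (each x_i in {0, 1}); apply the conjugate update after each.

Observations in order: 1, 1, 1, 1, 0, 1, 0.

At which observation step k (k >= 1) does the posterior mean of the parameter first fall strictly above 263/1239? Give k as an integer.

k = 2

obs 1: x=1 → posterior Beta(11/4, 12)
obs 2: x=1 → posterior Beta(15/4, 12)
obs 3: x=1 → posterior Beta(19/4, 12)
obs 4: x=1 → posterior Beta(23/4, 12)
obs 5: x=0 → posterior Beta(23/4, 13)
obs 6: x=1 → posterior Beta(27/4, 13)
obs 7: x=0 → posterior Beta(27/4, 14)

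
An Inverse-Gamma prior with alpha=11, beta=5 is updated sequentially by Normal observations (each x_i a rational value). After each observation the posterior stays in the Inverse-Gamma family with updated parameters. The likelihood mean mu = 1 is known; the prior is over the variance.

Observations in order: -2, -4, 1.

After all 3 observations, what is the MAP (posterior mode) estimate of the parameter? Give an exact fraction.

44/27

obs 1: x=-2 → posterior Inverse-Gamma(23/2, 19/2)
obs 2: x=-4 → posterior Inverse-Gamma(12, 22)
obs 3: x=1 → posterior Inverse-Gamma(25/2, 22)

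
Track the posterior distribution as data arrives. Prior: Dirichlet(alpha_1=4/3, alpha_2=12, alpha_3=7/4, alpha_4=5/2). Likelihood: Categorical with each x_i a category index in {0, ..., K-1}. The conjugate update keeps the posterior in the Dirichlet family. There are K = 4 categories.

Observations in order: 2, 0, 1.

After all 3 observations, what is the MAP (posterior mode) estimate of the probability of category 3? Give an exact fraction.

18/199

obs 1: x=2 → posterior Dirichlet(4/3, 12, 11/4, 5/2)
obs 2: x=0 → posterior Dirichlet(7/3, 12, 11/4, 5/2)
obs 3: x=1 → posterior Dirichlet(7/3, 13, 11/4, 5/2)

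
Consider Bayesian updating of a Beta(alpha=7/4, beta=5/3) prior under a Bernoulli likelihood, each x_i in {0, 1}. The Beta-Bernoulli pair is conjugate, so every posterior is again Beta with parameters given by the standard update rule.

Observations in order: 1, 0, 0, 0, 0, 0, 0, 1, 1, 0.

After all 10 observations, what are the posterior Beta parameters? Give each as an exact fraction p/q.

obs 1: x=1 → posterior Beta(11/4, 5/3)
obs 2: x=0 → posterior Beta(11/4, 8/3)
obs 3: x=0 → posterior Beta(11/4, 11/3)
obs 4: x=0 → posterior Beta(11/4, 14/3)
obs 5: x=0 → posterior Beta(11/4, 17/3)
obs 6: x=0 → posterior Beta(11/4, 20/3)
obs 7: x=0 → posterior Beta(11/4, 23/3)
obs 8: x=1 → posterior Beta(15/4, 23/3)
obs 9: x=1 → posterior Beta(19/4, 23/3)
obs 10: x=0 → posterior Beta(19/4, 26/3)

alpha=19/4, beta=26/3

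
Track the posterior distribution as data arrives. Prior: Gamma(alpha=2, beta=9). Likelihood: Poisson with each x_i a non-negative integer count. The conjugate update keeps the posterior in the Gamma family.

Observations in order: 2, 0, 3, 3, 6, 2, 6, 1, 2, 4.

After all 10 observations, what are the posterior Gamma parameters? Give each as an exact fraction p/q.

obs 1: x=2 → posterior Gamma(4, 10)
obs 2: x=0 → posterior Gamma(4, 11)
obs 3: x=3 → posterior Gamma(7, 12)
obs 4: x=3 → posterior Gamma(10, 13)
obs 5: x=6 → posterior Gamma(16, 14)
obs 6: x=2 → posterior Gamma(18, 15)
obs 7: x=6 → posterior Gamma(24, 16)
obs 8: x=1 → posterior Gamma(25, 17)
obs 9: x=2 → posterior Gamma(27, 18)
obs 10: x=4 → posterior Gamma(31, 19)

alpha=31, beta=19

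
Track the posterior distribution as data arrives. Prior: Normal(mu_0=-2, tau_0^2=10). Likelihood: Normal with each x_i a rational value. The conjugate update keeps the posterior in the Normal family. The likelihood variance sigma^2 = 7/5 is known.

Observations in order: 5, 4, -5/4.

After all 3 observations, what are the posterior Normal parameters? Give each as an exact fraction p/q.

obs 1: x=5 → posterior Normal(236/57, 70/57)
obs 2: x=4 → posterior Normal(436/107, 70/107)
obs 3: x=-5/4 → posterior Normal(747/314, 70/157)

mu_0=747/314, tau_0^2=70/157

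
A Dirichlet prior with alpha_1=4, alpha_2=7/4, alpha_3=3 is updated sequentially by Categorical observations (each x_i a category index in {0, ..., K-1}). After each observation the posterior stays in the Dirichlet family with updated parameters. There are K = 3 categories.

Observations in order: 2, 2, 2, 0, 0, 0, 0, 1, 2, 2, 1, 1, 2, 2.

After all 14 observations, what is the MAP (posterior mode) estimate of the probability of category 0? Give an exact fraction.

obs 1: x=2 → posterior Dirichlet(4, 7/4, 4)
obs 2: x=2 → posterior Dirichlet(4, 7/4, 5)
obs 3: x=2 → posterior Dirichlet(4, 7/4, 6)
obs 4: x=0 → posterior Dirichlet(5, 7/4, 6)
obs 5: x=0 → posterior Dirichlet(6, 7/4, 6)
obs 6: x=0 → posterior Dirichlet(7, 7/4, 6)
obs 7: x=0 → posterior Dirichlet(8, 7/4, 6)
obs 8: x=1 → posterior Dirichlet(8, 11/4, 6)
obs 9: x=2 → posterior Dirichlet(8, 11/4, 7)
obs 10: x=2 → posterior Dirichlet(8, 11/4, 8)
obs 11: x=1 → posterior Dirichlet(8, 15/4, 8)
obs 12: x=1 → posterior Dirichlet(8, 19/4, 8)
obs 13: x=2 → posterior Dirichlet(8, 19/4, 9)
obs 14: x=2 → posterior Dirichlet(8, 19/4, 10)

28/79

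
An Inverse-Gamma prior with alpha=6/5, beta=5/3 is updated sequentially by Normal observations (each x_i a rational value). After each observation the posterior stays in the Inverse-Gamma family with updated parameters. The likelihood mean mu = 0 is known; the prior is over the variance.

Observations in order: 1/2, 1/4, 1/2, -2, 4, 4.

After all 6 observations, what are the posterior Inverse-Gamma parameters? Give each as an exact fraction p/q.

alpha=21/5, beta=1915/96

obs 1: x=1/2 → posterior Inverse-Gamma(17/10, 43/24)
obs 2: x=1/4 → posterior Inverse-Gamma(11/5, 175/96)
obs 3: x=1/2 → posterior Inverse-Gamma(27/10, 187/96)
obs 4: x=-2 → posterior Inverse-Gamma(16/5, 379/96)
obs 5: x=4 → posterior Inverse-Gamma(37/10, 1147/96)
obs 6: x=4 → posterior Inverse-Gamma(21/5, 1915/96)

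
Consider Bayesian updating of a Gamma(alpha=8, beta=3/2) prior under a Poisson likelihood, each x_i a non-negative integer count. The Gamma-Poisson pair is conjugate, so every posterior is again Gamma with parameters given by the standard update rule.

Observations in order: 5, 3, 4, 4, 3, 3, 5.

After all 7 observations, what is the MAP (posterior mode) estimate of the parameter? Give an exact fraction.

4

obs 1: x=5 → posterior Gamma(13, 5/2)
obs 2: x=3 → posterior Gamma(16, 7/2)
obs 3: x=4 → posterior Gamma(20, 9/2)
obs 4: x=4 → posterior Gamma(24, 11/2)
obs 5: x=3 → posterior Gamma(27, 13/2)
obs 6: x=3 → posterior Gamma(30, 15/2)
obs 7: x=5 → posterior Gamma(35, 17/2)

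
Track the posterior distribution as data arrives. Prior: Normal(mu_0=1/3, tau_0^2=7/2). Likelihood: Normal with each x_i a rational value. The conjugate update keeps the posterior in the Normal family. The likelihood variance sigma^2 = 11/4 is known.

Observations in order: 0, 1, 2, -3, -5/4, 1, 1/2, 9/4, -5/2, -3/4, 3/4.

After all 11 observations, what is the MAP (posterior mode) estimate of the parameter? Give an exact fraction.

obs 1: x=0 → posterior Normal(11/75, 77/50)
obs 2: x=1 → posterior Normal(53/117, 77/78)
obs 3: x=2 → posterior Normal(137/159, 77/106)
obs 4: x=-3 → posterior Normal(11/201, 77/134)
obs 5: x=-5/4 → posterior Normal(-83/486, 77/162)
obs 6: x=1 → posterior Normal(1/570, 77/190)
obs 7: x=1/2 → posterior Normal(43/654, 77/218)
obs 8: x=9/4 → posterior Normal(116/369, 77/246)
obs 9: x=-5/2 → posterior Normal(11/411, 77/274)
obs 10: x=-3/4 → posterior Normal(-41/906, 77/302)
obs 11: x=3/4 → posterior Normal(1/45, 7/30)

1/45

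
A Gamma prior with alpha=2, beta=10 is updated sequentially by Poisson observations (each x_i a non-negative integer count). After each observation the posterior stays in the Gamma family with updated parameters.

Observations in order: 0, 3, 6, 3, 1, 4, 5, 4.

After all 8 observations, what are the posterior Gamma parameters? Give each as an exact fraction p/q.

obs 1: x=0 → posterior Gamma(2, 11)
obs 2: x=3 → posterior Gamma(5, 12)
obs 3: x=6 → posterior Gamma(11, 13)
obs 4: x=3 → posterior Gamma(14, 14)
obs 5: x=1 → posterior Gamma(15, 15)
obs 6: x=4 → posterior Gamma(19, 16)
obs 7: x=5 → posterior Gamma(24, 17)
obs 8: x=4 → posterior Gamma(28, 18)

alpha=28, beta=18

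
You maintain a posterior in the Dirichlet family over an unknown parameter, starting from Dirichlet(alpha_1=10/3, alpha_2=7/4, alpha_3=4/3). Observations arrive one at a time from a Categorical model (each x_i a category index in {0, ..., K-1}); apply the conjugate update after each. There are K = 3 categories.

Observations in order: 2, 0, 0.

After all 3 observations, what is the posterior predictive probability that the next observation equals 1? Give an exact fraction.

21/113

obs 1: x=2 → posterior Dirichlet(10/3, 7/4, 7/3)
obs 2: x=0 → posterior Dirichlet(13/3, 7/4, 7/3)
obs 3: x=0 → posterior Dirichlet(16/3, 7/4, 7/3)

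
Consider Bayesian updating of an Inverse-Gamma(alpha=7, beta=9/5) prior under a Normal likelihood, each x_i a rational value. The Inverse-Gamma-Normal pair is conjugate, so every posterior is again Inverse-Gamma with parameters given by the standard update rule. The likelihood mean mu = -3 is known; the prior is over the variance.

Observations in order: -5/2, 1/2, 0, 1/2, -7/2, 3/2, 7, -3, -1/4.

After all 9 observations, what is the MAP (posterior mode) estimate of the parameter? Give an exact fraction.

obs 1: x=-5/2 → posterior Inverse-Gamma(15/2, 77/40)
obs 2: x=1/2 → posterior Inverse-Gamma(8, 161/20)
obs 3: x=0 → posterior Inverse-Gamma(17/2, 251/20)
obs 4: x=1/2 → posterior Inverse-Gamma(9, 747/40)
obs 5: x=-7/2 → posterior Inverse-Gamma(19/2, 94/5)
obs 6: x=3/2 → posterior Inverse-Gamma(10, 1157/40)
obs 7: x=7 → posterior Inverse-Gamma(21/2, 3157/40)
obs 8: x=-3 → posterior Inverse-Gamma(11, 3157/40)
obs 9: x=-1/4 → posterior Inverse-Gamma(23/2, 13233/160)

13233/2000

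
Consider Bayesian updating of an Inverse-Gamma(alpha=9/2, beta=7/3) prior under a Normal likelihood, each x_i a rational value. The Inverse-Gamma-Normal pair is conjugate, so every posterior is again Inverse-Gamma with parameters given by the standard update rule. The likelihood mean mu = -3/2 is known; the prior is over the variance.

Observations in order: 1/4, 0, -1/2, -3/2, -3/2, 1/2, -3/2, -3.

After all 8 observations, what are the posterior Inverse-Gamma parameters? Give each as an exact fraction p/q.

obs 1: x=1/4 → posterior Inverse-Gamma(5, 371/96)
obs 2: x=0 → posterior Inverse-Gamma(11/2, 479/96)
obs 3: x=-1/2 → posterior Inverse-Gamma(6, 527/96)
obs 4: x=-3/2 → posterior Inverse-Gamma(13/2, 527/96)
obs 5: x=-3/2 → posterior Inverse-Gamma(7, 527/96)
obs 6: x=1/2 → posterior Inverse-Gamma(15/2, 719/96)
obs 7: x=-3/2 → posterior Inverse-Gamma(8, 719/96)
obs 8: x=-3 → posterior Inverse-Gamma(17/2, 827/96)

alpha=17/2, beta=827/96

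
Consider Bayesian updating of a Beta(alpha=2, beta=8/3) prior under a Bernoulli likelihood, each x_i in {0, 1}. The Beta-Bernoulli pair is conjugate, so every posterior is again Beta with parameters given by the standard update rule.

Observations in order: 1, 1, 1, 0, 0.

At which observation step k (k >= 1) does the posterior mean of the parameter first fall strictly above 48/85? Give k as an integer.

obs 1: x=1 → posterior Beta(3, 8/3)
obs 2: x=1 → posterior Beta(4, 8/3)
obs 3: x=1 → posterior Beta(5, 8/3)
obs 4: x=0 → posterior Beta(5, 11/3)
obs 5: x=0 → posterior Beta(5, 14/3)

k = 2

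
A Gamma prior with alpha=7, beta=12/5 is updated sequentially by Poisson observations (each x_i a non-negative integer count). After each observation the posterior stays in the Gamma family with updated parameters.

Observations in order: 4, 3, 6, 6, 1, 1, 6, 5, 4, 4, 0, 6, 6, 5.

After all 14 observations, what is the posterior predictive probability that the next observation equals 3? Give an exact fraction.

obs 1: x=4 → posterior Gamma(11, 17/5)
obs 2: x=3 → posterior Gamma(14, 22/5)
obs 3: x=6 → posterior Gamma(20, 27/5)
obs 4: x=6 → posterior Gamma(26, 32/5)
obs 5: x=1 → posterior Gamma(27, 37/5)
obs 6: x=1 → posterior Gamma(28, 42/5)
obs 7: x=6 → posterior Gamma(34, 47/5)
obs 8: x=5 → posterior Gamma(39, 52/5)
obs 9: x=4 → posterior Gamma(43, 57/5)
obs 10: x=4 → posterior Gamma(47, 62/5)
obs 11: x=0 → posterior Gamma(47, 67/5)
obs 12: x=6 → posterior Gamma(53, 72/5)
obs 13: x=6 → posterior Gamma(59, 77/5)
obs 14: x=5 → posterior Gamma(64, 82/5)

1743743418138676014367983828218557042853910260860712995364041781301937998555426818604604425237354949876797839677223875609886720000/8867269855533143051625311776832732730894669590368090322832177661267309132939171590682914436507699509507173695058980240938922342983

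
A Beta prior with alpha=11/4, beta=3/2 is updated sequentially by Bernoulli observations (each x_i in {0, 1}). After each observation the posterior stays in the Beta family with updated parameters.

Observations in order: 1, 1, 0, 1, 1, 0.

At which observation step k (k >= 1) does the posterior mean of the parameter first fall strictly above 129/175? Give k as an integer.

obs 1: x=1 → posterior Beta(15/4, 3/2)
obs 2: x=1 → posterior Beta(19/4, 3/2)
obs 3: x=0 → posterior Beta(19/4, 5/2)
obs 4: x=1 → posterior Beta(23/4, 5/2)
obs 5: x=1 → posterior Beta(27/4, 5/2)
obs 6: x=0 → posterior Beta(27/4, 7/2)

k = 2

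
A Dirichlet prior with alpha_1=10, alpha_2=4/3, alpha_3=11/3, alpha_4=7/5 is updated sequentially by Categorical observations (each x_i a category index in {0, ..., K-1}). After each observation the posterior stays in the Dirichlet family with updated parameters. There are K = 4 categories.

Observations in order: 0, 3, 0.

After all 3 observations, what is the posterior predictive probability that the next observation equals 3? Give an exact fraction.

12/97

obs 1: x=0 → posterior Dirichlet(11, 4/3, 11/3, 7/5)
obs 2: x=3 → posterior Dirichlet(11, 4/3, 11/3, 12/5)
obs 3: x=0 → posterior Dirichlet(12, 4/3, 11/3, 12/5)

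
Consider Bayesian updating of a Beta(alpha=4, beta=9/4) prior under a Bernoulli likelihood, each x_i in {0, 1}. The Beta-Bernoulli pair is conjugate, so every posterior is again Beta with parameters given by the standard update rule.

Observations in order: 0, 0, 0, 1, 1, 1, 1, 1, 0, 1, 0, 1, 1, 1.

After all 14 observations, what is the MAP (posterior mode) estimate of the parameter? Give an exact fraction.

obs 1: x=0 → posterior Beta(4, 13/4)
obs 2: x=0 → posterior Beta(4, 17/4)
obs 3: x=0 → posterior Beta(4, 21/4)
obs 4: x=1 → posterior Beta(5, 21/4)
obs 5: x=1 → posterior Beta(6, 21/4)
obs 6: x=1 → posterior Beta(7, 21/4)
obs 7: x=1 → posterior Beta(8, 21/4)
obs 8: x=1 → posterior Beta(9, 21/4)
obs 9: x=0 → posterior Beta(9, 25/4)
obs 10: x=1 → posterior Beta(10, 25/4)
obs 11: x=0 → posterior Beta(10, 29/4)
obs 12: x=1 → posterior Beta(11, 29/4)
obs 13: x=1 → posterior Beta(12, 29/4)
obs 14: x=1 → posterior Beta(13, 29/4)

48/73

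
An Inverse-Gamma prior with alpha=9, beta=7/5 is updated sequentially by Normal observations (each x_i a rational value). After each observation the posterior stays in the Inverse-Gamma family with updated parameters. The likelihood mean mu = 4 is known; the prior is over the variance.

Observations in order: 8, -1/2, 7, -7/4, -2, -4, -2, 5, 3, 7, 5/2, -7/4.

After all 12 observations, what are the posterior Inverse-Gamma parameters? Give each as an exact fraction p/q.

alpha=15, beta=10537/80

obs 1: x=8 → posterior Inverse-Gamma(19/2, 47/5)
obs 2: x=-1/2 → posterior Inverse-Gamma(10, 781/40)
obs 3: x=7 → posterior Inverse-Gamma(21/2, 961/40)
obs 4: x=-7/4 → posterior Inverse-Gamma(11, 6489/160)
obs 5: x=-2 → posterior Inverse-Gamma(23/2, 9369/160)
obs 6: x=-4 → posterior Inverse-Gamma(12, 14489/160)
obs 7: x=-2 → posterior Inverse-Gamma(25/2, 17369/160)
obs 8: x=5 → posterior Inverse-Gamma(13, 17449/160)
obs 9: x=3 → posterior Inverse-Gamma(27/2, 17529/160)
obs 10: x=7 → posterior Inverse-Gamma(14, 18249/160)
obs 11: x=5/2 → posterior Inverse-Gamma(29/2, 18429/160)
obs 12: x=-7/4 → posterior Inverse-Gamma(15, 10537/80)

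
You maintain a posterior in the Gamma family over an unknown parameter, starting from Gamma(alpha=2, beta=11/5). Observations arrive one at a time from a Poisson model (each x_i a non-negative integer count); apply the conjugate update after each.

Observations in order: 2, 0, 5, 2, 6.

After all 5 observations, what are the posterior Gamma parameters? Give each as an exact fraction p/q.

obs 1: x=2 → posterior Gamma(4, 16/5)
obs 2: x=0 → posterior Gamma(4, 21/5)
obs 3: x=5 → posterior Gamma(9, 26/5)
obs 4: x=2 → posterior Gamma(11, 31/5)
obs 5: x=6 → posterior Gamma(17, 36/5)

alpha=17, beta=36/5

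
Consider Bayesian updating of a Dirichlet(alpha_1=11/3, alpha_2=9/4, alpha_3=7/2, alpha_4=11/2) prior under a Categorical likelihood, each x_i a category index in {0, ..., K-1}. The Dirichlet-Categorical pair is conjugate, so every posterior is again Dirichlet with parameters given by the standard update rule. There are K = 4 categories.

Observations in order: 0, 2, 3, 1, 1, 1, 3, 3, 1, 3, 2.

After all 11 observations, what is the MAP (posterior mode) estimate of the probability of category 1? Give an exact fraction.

obs 1: x=0 → posterior Dirichlet(14/3, 9/4, 7/2, 11/2)
obs 2: x=2 → posterior Dirichlet(14/3, 9/4, 9/2, 11/2)
obs 3: x=3 → posterior Dirichlet(14/3, 9/4, 9/2, 13/2)
obs 4: x=1 → posterior Dirichlet(14/3, 13/4, 9/2, 13/2)
obs 5: x=1 → posterior Dirichlet(14/3, 17/4, 9/2, 13/2)
obs 6: x=1 → posterior Dirichlet(14/3, 21/4, 9/2, 13/2)
obs 7: x=3 → posterior Dirichlet(14/3, 21/4, 9/2, 15/2)
obs 8: x=3 → posterior Dirichlet(14/3, 21/4, 9/2, 17/2)
obs 9: x=1 → posterior Dirichlet(14/3, 25/4, 9/2, 17/2)
obs 10: x=3 → posterior Dirichlet(14/3, 25/4, 9/2, 19/2)
obs 11: x=2 → posterior Dirichlet(14/3, 25/4, 11/2, 19/2)

63/263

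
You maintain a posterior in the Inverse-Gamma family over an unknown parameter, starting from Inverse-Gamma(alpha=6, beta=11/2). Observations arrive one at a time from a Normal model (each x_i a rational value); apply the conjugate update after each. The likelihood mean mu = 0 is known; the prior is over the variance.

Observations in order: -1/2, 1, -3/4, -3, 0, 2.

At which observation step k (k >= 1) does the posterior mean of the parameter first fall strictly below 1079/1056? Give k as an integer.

obs 1: x=-1/2 → posterior Inverse-Gamma(13/2, 45/8)
obs 2: x=1 → posterior Inverse-Gamma(7, 49/8)
obs 3: x=-3/4 → posterior Inverse-Gamma(15/2, 205/32)
obs 4: x=-3 → posterior Inverse-Gamma(8, 349/32)
obs 5: x=0 → posterior Inverse-Gamma(17/2, 349/32)
obs 6: x=2 → posterior Inverse-Gamma(9, 413/32)

k = 2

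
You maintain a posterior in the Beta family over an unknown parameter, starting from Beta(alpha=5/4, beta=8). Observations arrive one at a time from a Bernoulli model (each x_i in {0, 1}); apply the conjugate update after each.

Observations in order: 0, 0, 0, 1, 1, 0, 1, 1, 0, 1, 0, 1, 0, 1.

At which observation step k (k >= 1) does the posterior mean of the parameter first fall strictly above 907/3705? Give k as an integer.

obs 1: x=0 → posterior Beta(5/4, 9)
obs 2: x=0 → posterior Beta(5/4, 10)
obs 3: x=0 → posterior Beta(5/4, 11)
obs 4: x=1 → posterior Beta(9/4, 11)
obs 5: x=1 → posterior Beta(13/4, 11)
obs 6: x=0 → posterior Beta(13/4, 12)
obs 7: x=1 → posterior Beta(17/4, 12)
obs 8: x=1 → posterior Beta(21/4, 12)
obs 9: x=0 → posterior Beta(21/4, 13)
obs 10: x=1 → posterior Beta(25/4, 13)
obs 11: x=0 → posterior Beta(25/4, 14)
obs 12: x=1 → posterior Beta(29/4, 14)
obs 13: x=0 → posterior Beta(29/4, 15)
obs 14: x=1 → posterior Beta(33/4, 15)

k = 7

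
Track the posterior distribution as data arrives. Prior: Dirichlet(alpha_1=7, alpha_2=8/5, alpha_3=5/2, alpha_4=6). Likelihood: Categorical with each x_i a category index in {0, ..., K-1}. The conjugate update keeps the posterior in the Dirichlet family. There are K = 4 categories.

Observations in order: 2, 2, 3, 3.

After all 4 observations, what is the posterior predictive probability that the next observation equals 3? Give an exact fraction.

obs 1: x=2 → posterior Dirichlet(7, 8/5, 7/2, 6)
obs 2: x=2 → posterior Dirichlet(7, 8/5, 9/2, 6)
obs 3: x=3 → posterior Dirichlet(7, 8/5, 9/2, 7)
obs 4: x=3 → posterior Dirichlet(7, 8/5, 9/2, 8)

80/211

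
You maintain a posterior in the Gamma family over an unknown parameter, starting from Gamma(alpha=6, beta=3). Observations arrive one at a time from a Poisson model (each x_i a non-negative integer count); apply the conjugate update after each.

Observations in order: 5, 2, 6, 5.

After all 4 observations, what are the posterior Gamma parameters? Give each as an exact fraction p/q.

alpha=24, beta=7

obs 1: x=5 → posterior Gamma(11, 4)
obs 2: x=2 → posterior Gamma(13, 5)
obs 3: x=6 → posterior Gamma(19, 6)
obs 4: x=5 → posterior Gamma(24, 7)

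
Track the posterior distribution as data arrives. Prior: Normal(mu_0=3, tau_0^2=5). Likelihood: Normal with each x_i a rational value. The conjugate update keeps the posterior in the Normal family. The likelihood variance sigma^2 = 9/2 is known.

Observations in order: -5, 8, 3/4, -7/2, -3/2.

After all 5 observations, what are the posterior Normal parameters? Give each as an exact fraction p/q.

mu_0=29/118, tau_0^2=45/59

obs 1: x=-5 → posterior Normal(-23/19, 45/19)
obs 2: x=8 → posterior Normal(57/29, 45/29)
obs 3: x=3/4 → posterior Normal(43/26, 15/13)
obs 4: x=-7/2 → posterior Normal(59/98, 45/49)
obs 5: x=-3/2 → posterior Normal(29/118, 45/59)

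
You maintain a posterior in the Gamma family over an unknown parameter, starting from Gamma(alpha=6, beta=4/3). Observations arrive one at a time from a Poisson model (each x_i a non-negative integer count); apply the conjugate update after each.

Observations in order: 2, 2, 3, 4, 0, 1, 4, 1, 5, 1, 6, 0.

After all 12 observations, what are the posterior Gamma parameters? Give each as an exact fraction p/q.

obs 1: x=2 → posterior Gamma(8, 7/3)
obs 2: x=2 → posterior Gamma(10, 10/3)
obs 3: x=3 → posterior Gamma(13, 13/3)
obs 4: x=4 → posterior Gamma(17, 16/3)
obs 5: x=0 → posterior Gamma(17, 19/3)
obs 6: x=1 → posterior Gamma(18, 22/3)
obs 7: x=4 → posterior Gamma(22, 25/3)
obs 8: x=1 → posterior Gamma(23, 28/3)
obs 9: x=5 → posterior Gamma(28, 31/3)
obs 10: x=1 → posterior Gamma(29, 34/3)
obs 11: x=6 → posterior Gamma(35, 37/3)
obs 12: x=0 → posterior Gamma(35, 40/3)

alpha=35, beta=40/3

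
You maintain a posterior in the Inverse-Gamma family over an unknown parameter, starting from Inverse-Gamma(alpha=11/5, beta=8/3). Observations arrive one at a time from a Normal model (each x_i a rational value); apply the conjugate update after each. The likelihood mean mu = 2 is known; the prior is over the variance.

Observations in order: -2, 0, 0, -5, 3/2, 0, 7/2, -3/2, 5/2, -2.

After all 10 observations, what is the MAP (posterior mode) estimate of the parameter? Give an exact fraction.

obs 1: x=-2 → posterior Inverse-Gamma(27/10, 32/3)
obs 2: x=0 → posterior Inverse-Gamma(16/5, 38/3)
obs 3: x=0 → posterior Inverse-Gamma(37/10, 44/3)
obs 4: x=-5 → posterior Inverse-Gamma(21/5, 235/6)
obs 5: x=3/2 → posterior Inverse-Gamma(47/10, 943/24)
obs 6: x=0 → posterior Inverse-Gamma(26/5, 991/24)
obs 7: x=7/2 → posterior Inverse-Gamma(57/10, 509/12)
obs 8: x=-3/2 → posterior Inverse-Gamma(31/5, 1165/24)
obs 9: x=5/2 → posterior Inverse-Gamma(67/10, 146/3)
obs 10: x=-2 → posterior Inverse-Gamma(36/5, 170/3)

850/123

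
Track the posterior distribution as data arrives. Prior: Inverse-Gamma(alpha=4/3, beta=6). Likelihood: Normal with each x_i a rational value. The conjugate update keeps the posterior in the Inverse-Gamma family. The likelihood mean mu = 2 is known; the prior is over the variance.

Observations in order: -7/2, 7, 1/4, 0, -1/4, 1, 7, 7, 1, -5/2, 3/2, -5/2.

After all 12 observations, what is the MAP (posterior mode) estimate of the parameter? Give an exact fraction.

4131/400

obs 1: x=-7/2 → posterior Inverse-Gamma(11/6, 169/8)
obs 2: x=7 → posterior Inverse-Gamma(7/3, 269/8)
obs 3: x=1/4 → posterior Inverse-Gamma(17/6, 1125/32)
obs 4: x=0 → posterior Inverse-Gamma(10/3, 1189/32)
obs 5: x=-1/4 → posterior Inverse-Gamma(23/6, 635/16)
obs 6: x=1 → posterior Inverse-Gamma(13/3, 643/16)
obs 7: x=7 → posterior Inverse-Gamma(29/6, 843/16)
obs 8: x=7 → posterior Inverse-Gamma(16/3, 1043/16)
obs 9: x=1 → posterior Inverse-Gamma(35/6, 1051/16)
obs 10: x=-5/2 → posterior Inverse-Gamma(19/3, 1213/16)
obs 11: x=3/2 → posterior Inverse-Gamma(41/6, 1215/16)
obs 12: x=-5/2 → posterior Inverse-Gamma(22/3, 1377/16)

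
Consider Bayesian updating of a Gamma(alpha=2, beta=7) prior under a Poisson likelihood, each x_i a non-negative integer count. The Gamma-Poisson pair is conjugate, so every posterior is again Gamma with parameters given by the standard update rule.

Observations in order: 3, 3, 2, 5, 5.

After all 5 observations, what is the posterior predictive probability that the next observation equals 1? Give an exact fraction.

obs 1: x=3 → posterior Gamma(5, 8)
obs 2: x=3 → posterior Gamma(8, 9)
obs 3: x=2 → posterior Gamma(10, 10)
obs 4: x=5 → posterior Gamma(15, 11)
obs 5: x=5 → posterior Gamma(20, 12)

76675199848949502443520/247064529073450392704413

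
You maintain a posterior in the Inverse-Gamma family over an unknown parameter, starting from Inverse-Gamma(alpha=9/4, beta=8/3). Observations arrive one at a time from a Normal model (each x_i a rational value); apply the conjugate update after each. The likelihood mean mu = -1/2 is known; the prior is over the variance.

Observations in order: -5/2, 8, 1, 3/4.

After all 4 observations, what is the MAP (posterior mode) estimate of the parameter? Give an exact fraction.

obs 1: x=-5/2 → posterior Inverse-Gamma(11/4, 14/3)
obs 2: x=8 → posterior Inverse-Gamma(13/4, 979/24)
obs 3: x=1 → posterior Inverse-Gamma(15/4, 503/12)
obs 4: x=3/4 → posterior Inverse-Gamma(17/4, 4099/96)

4099/504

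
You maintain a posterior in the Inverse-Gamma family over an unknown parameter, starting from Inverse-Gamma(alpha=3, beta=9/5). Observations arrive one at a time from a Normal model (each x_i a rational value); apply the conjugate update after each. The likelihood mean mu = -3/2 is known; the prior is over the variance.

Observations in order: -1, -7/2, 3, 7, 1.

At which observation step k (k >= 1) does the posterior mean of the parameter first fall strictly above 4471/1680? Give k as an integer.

obs 1: x=-1 → posterior Inverse-Gamma(7/2, 77/40)
obs 2: x=-7/2 → posterior Inverse-Gamma(4, 157/40)
obs 3: x=3 → posterior Inverse-Gamma(9/2, 281/20)
obs 4: x=7 → posterior Inverse-Gamma(5, 2007/40)
obs 5: x=1 → posterior Inverse-Gamma(11/2, 533/10)

k = 3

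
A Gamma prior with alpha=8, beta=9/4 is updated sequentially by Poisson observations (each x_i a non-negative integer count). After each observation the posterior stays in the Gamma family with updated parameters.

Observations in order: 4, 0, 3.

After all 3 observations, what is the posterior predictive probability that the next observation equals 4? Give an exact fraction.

obs 1: x=4 → posterior Gamma(12, 13/4)
obs 2: x=0 → posterior Gamma(12, 17/4)
obs 3: x=3 → posterior Gamma(15, 21/4)

10672859897028205969462272/72759576141834259033203125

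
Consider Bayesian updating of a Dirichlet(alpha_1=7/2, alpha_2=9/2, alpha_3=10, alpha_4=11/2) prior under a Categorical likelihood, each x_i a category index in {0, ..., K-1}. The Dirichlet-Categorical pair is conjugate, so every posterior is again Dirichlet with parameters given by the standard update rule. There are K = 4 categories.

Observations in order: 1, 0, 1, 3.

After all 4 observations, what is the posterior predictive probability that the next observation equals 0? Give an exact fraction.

obs 1: x=1 → posterior Dirichlet(7/2, 11/2, 10, 11/2)
obs 2: x=0 → posterior Dirichlet(9/2, 11/2, 10, 11/2)
obs 3: x=1 → posterior Dirichlet(9/2, 13/2, 10, 11/2)
obs 4: x=3 → posterior Dirichlet(9/2, 13/2, 10, 13/2)

9/55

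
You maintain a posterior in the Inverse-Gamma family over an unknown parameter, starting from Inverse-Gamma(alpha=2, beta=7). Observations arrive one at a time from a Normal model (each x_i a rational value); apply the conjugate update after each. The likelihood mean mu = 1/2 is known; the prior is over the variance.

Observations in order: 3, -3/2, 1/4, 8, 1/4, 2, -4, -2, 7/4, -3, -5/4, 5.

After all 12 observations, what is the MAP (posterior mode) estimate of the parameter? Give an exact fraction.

obs 1: x=3 → posterior Inverse-Gamma(5/2, 81/8)
obs 2: x=-3/2 → posterior Inverse-Gamma(3, 97/8)
obs 3: x=1/4 → posterior Inverse-Gamma(7/2, 389/32)
obs 4: x=8 → posterior Inverse-Gamma(4, 1289/32)
obs 5: x=1/4 → posterior Inverse-Gamma(9/2, 645/16)
obs 6: x=2 → posterior Inverse-Gamma(5, 663/16)
obs 7: x=-4 → posterior Inverse-Gamma(11/2, 825/16)
obs 8: x=-2 → posterior Inverse-Gamma(6, 875/16)
obs 9: x=7/4 → posterior Inverse-Gamma(13/2, 1775/32)
obs 10: x=-3 → posterior Inverse-Gamma(7, 1971/32)
obs 11: x=-5/4 → posterior Inverse-Gamma(15/2, 505/8)
obs 12: x=5 → posterior Inverse-Gamma(8, 293/4)

293/36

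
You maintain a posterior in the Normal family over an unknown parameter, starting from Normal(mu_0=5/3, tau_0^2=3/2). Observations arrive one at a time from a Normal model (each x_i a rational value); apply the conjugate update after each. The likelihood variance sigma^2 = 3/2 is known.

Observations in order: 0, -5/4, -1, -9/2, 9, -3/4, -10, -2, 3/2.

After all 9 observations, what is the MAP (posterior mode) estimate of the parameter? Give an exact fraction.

-11/15

obs 1: x=0 → posterior Normal(5/6, 3/4)
obs 2: x=-5/4 → posterior Normal(5/36, 1/2)
obs 3: x=-1 → posterior Normal(-7/48, 3/8)
obs 4: x=-9/2 → posterior Normal(-61/60, 3/10)
obs 5: x=9 → posterior Normal(47/72, 1/4)
obs 6: x=-3/4 → posterior Normal(19/42, 3/14)
obs 7: x=-10 → posterior Normal(-41/48, 3/16)
obs 8: x=-2 → posterior Normal(-53/54, 1/6)
obs 9: x=3/2 → posterior Normal(-11/15, 3/20)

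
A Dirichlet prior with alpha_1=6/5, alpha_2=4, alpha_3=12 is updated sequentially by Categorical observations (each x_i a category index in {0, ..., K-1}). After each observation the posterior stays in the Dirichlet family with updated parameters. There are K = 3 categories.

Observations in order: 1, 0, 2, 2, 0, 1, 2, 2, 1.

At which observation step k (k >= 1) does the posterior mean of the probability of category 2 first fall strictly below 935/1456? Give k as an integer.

k = 2

obs 1: x=1 → posterior Dirichlet(6/5, 5, 12)
obs 2: x=0 → posterior Dirichlet(11/5, 5, 12)
obs 3: x=2 → posterior Dirichlet(11/5, 5, 13)
obs 4: x=2 → posterior Dirichlet(11/5, 5, 14)
obs 5: x=0 → posterior Dirichlet(16/5, 5, 14)
obs 6: x=1 → posterior Dirichlet(16/5, 6, 14)
obs 7: x=2 → posterior Dirichlet(16/5, 6, 15)
obs 8: x=2 → posterior Dirichlet(16/5, 6, 16)
obs 9: x=1 → posterior Dirichlet(16/5, 7, 16)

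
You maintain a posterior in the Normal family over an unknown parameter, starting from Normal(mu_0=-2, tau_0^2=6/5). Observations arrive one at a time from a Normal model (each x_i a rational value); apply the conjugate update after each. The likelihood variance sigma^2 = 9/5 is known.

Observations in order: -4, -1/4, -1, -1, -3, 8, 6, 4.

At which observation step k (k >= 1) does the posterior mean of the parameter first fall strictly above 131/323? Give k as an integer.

k = 8

obs 1: x=-4 → posterior Normal(-14/5, 18/25)
obs 2: x=-1/4 → posterior Normal(-29/14, 18/35)
obs 3: x=-1 → posterior Normal(-11/6, 2/5)
obs 4: x=-1 → posterior Normal(-37/22, 18/55)
obs 5: x=-3 → posterior Normal(-49/26, 18/65)
obs 6: x=8 → posterior Normal(-17/30, 6/25)
obs 7: x=6 → posterior Normal(7/34, 18/85)
obs 8: x=4 → posterior Normal(23/38, 18/95)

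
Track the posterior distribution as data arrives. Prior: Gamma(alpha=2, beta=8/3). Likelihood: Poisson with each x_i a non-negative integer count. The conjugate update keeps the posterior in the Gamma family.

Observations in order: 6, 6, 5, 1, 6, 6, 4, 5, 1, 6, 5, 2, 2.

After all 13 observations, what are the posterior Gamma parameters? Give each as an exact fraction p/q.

obs 1: x=6 → posterior Gamma(8, 11/3)
obs 2: x=6 → posterior Gamma(14, 14/3)
obs 3: x=5 → posterior Gamma(19, 17/3)
obs 4: x=1 → posterior Gamma(20, 20/3)
obs 5: x=6 → posterior Gamma(26, 23/3)
obs 6: x=6 → posterior Gamma(32, 26/3)
obs 7: x=4 → posterior Gamma(36, 29/3)
obs 8: x=5 → posterior Gamma(41, 32/3)
obs 9: x=1 → posterior Gamma(42, 35/3)
obs 10: x=6 → posterior Gamma(48, 38/3)
obs 11: x=5 → posterior Gamma(53, 41/3)
obs 12: x=2 → posterior Gamma(55, 44/3)
obs 13: x=2 → posterior Gamma(57, 47/3)

alpha=57, beta=47/3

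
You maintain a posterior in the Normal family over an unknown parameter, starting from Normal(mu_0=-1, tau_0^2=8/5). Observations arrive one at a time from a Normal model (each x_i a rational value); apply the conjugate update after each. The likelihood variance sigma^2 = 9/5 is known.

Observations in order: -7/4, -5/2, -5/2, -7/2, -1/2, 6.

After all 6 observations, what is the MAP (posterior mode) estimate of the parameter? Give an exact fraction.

-47/57

obs 1: x=-7/4 → posterior Normal(-23/17, 72/85)
obs 2: x=-5/2 → posterior Normal(-43/25, 72/125)
obs 3: x=-5/2 → posterior Normal(-21/11, 24/55)
obs 4: x=-7/2 → posterior Normal(-91/41, 72/205)
obs 5: x=-1/2 → posterior Normal(-95/49, 72/245)
obs 6: x=6 → posterior Normal(-47/57, 24/95)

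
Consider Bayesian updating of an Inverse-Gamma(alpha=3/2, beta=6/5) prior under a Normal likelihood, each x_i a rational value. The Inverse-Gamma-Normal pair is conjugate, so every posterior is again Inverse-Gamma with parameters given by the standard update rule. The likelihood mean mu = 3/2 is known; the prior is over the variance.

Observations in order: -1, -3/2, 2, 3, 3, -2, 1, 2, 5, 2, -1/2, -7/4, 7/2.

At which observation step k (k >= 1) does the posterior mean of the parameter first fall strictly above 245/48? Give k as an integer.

obs 1: x=-1 → posterior Inverse-Gamma(2, 173/40)
obs 2: x=-3/2 → posterior Inverse-Gamma(5/2, 353/40)
obs 3: x=2 → posterior Inverse-Gamma(3, 179/20)
obs 4: x=3 → posterior Inverse-Gamma(7/2, 403/40)
obs 5: x=3 → posterior Inverse-Gamma(4, 56/5)
obs 6: x=-2 → posterior Inverse-Gamma(9/2, 693/40)
obs 7: x=1 → posterior Inverse-Gamma(5, 349/20)
obs 8: x=2 → posterior Inverse-Gamma(11/2, 703/40)
obs 9: x=5 → posterior Inverse-Gamma(6, 237/10)
obs 10: x=2 → posterior Inverse-Gamma(13/2, 953/40)
obs 11: x=-1/2 → posterior Inverse-Gamma(7, 1033/40)
obs 12: x=-7/4 → posterior Inverse-Gamma(15/2, 4977/160)
obs 13: x=7/2 → posterior Inverse-Gamma(8, 5297/160)

k = 2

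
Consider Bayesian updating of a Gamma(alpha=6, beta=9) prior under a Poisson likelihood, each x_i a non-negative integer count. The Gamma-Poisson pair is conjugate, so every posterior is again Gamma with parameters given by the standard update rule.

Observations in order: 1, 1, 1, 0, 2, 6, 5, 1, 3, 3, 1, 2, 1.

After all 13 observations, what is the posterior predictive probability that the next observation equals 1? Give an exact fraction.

obs 1: x=1 → posterior Gamma(7, 10)
obs 2: x=1 → posterior Gamma(8, 11)
obs 3: x=1 → posterior Gamma(9, 12)
obs 4: x=0 → posterior Gamma(9, 13)
obs 5: x=2 → posterior Gamma(11, 14)
obs 6: x=6 → posterior Gamma(17, 15)
obs 7: x=5 → posterior Gamma(22, 16)
obs 8: x=1 → posterior Gamma(23, 17)
obs 9: x=3 → posterior Gamma(26, 18)
obs 10: x=3 → posterior Gamma(29, 19)
obs 11: x=1 → posterior Gamma(30, 20)
obs 12: x=2 → posterior Gamma(32, 21)
obs 13: x=1 → posterior Gamma(33, 22)

6583584392745887205011859857980024671977865216/19895113660064588580108197261066338165074766609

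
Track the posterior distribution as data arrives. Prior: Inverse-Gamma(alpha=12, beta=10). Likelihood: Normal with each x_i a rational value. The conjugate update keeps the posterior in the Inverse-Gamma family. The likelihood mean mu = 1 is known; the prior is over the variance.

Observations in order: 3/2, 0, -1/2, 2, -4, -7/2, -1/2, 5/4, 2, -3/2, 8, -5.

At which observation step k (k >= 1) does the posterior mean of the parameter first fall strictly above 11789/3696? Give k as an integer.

obs 1: x=3/2 → posterior Inverse-Gamma(25/2, 81/8)
obs 2: x=0 → posterior Inverse-Gamma(13, 85/8)
obs 3: x=-1/2 → posterior Inverse-Gamma(27/2, 47/4)
obs 4: x=2 → posterior Inverse-Gamma(14, 49/4)
obs 5: x=-4 → posterior Inverse-Gamma(29/2, 99/4)
obs 6: x=-7/2 → posterior Inverse-Gamma(15, 279/8)
obs 7: x=-1/2 → posterior Inverse-Gamma(31/2, 36)
obs 8: x=5/4 → posterior Inverse-Gamma(16, 1153/32)
obs 9: x=2 → posterior Inverse-Gamma(33/2, 1169/32)
obs 10: x=-3/2 → posterior Inverse-Gamma(17, 1269/32)
obs 11: x=8 → posterior Inverse-Gamma(35/2, 2053/32)
obs 12: x=-5 → posterior Inverse-Gamma(18, 2629/32)

k = 11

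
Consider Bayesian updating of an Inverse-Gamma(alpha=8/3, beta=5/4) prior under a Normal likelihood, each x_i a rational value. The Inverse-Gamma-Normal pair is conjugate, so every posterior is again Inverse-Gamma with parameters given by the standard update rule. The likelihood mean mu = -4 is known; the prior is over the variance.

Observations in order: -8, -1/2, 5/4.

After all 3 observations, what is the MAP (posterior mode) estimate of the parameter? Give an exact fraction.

obs 1: x=-8 → posterior Inverse-Gamma(19/6, 37/4)
obs 2: x=-1/2 → posterior Inverse-Gamma(11/3, 123/8)
obs 3: x=5/4 → posterior Inverse-Gamma(25/6, 933/32)

2799/496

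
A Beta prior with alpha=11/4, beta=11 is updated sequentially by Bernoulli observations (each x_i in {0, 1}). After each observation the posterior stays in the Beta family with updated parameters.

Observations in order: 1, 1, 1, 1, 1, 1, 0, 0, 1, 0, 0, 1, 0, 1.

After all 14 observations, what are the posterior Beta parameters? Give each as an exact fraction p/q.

alpha=47/4, beta=16

obs 1: x=1 → posterior Beta(15/4, 11)
obs 2: x=1 → posterior Beta(19/4, 11)
obs 3: x=1 → posterior Beta(23/4, 11)
obs 4: x=1 → posterior Beta(27/4, 11)
obs 5: x=1 → posterior Beta(31/4, 11)
obs 6: x=1 → posterior Beta(35/4, 11)
obs 7: x=0 → posterior Beta(35/4, 12)
obs 8: x=0 → posterior Beta(35/4, 13)
obs 9: x=1 → posterior Beta(39/4, 13)
obs 10: x=0 → posterior Beta(39/4, 14)
obs 11: x=0 → posterior Beta(39/4, 15)
obs 12: x=1 → posterior Beta(43/4, 15)
obs 13: x=0 → posterior Beta(43/4, 16)
obs 14: x=1 → posterior Beta(47/4, 16)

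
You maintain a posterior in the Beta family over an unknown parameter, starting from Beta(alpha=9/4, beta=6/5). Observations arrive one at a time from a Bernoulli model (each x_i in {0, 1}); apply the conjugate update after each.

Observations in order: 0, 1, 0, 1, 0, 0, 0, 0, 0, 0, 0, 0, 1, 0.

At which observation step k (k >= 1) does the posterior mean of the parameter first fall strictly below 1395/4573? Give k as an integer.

k = 11

obs 1: x=0 → posterior Beta(9/4, 11/5)
obs 2: x=1 → posterior Beta(13/4, 11/5)
obs 3: x=0 → posterior Beta(13/4, 16/5)
obs 4: x=1 → posterior Beta(17/4, 16/5)
obs 5: x=0 → posterior Beta(17/4, 21/5)
obs 6: x=0 → posterior Beta(17/4, 26/5)
obs 7: x=0 → posterior Beta(17/4, 31/5)
obs 8: x=0 → posterior Beta(17/4, 36/5)
obs 9: x=0 → posterior Beta(17/4, 41/5)
obs 10: x=0 → posterior Beta(17/4, 46/5)
obs 11: x=0 → posterior Beta(17/4, 51/5)
obs 12: x=0 → posterior Beta(17/4, 56/5)
obs 13: x=1 → posterior Beta(21/4, 56/5)
obs 14: x=0 → posterior Beta(21/4, 61/5)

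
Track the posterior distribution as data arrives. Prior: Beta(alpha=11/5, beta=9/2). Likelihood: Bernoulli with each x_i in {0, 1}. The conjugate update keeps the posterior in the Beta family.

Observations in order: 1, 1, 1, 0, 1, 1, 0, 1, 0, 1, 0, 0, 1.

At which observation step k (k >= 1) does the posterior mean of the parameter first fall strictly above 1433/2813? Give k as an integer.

obs 1: x=1 → posterior Beta(16/5, 9/2)
obs 2: x=1 → posterior Beta(21/5, 9/2)
obs 3: x=1 → posterior Beta(26/5, 9/2)
obs 4: x=0 → posterior Beta(26/5, 11/2)
obs 5: x=1 → posterior Beta(31/5, 11/2)
obs 6: x=1 → posterior Beta(36/5, 11/2)
obs 7: x=0 → posterior Beta(36/5, 13/2)
obs 8: x=1 → posterior Beta(41/5, 13/2)
obs 9: x=0 → posterior Beta(41/5, 15/2)
obs 10: x=1 → posterior Beta(46/5, 15/2)
obs 11: x=0 → posterior Beta(46/5, 17/2)
obs 12: x=0 → posterior Beta(46/5, 19/2)
obs 13: x=1 → posterior Beta(51/5, 19/2)

k = 3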